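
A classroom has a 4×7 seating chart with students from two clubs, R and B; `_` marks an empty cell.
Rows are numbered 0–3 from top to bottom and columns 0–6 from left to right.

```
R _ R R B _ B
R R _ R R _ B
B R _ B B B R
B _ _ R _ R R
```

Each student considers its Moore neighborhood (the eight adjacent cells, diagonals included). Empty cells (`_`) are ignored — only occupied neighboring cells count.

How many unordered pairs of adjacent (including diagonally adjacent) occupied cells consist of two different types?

Scan each occupied cell's neighbors to the right and below (and the two forward diagonals) so each pair is counted once.
Row 0: R(0,0)–R(1,0)= R(0,0)–R(1,1)= R(0,2)–R(0,3)= R(0,2)–R(1,3)= R(0,2)–R(1,1)= R(0,3)–B(0,4)≠ R(0,3)–R(1,3)= R(0,3)–R(1,4)= B(0,4)–R(1,4)≠ B(0,4)–R(1,3)≠ B(0,6)–B(1,6)=  → 3/11 unlike.
Row 1: R(1,0)–R(1,1)= R(1,0)–B(2,0)≠ R(1,0)–R(2,1)= R(1,1)–R(2,1)= R(1,1)–B(2,0)≠ R(1,3)–R(1,4)= R(1,3)–B(2,3)≠ R(1,3)–B(2,4)≠ R(1,4)–B(2,4)≠ R(1,4)–B(2,5)≠ R(1,4)–B(2,3)≠ B(1,6)–R(2,6)≠ B(1,6)–B(2,5)=  → 8/13 unlike.
Row 2: B(2,0)–R(2,1)≠ B(2,0)–B(3,0)= R(2,1)–B(3,0)≠ B(2,3)–B(2,4)= B(2,3)–R(3,3)≠ B(2,4)–B(2,5)= B(2,4)–R(3,5)≠ B(2,4)–R(3,3)≠ B(2,5)–R(2,6)≠ B(2,5)–R(3,5)≠ B(2,5)–R(3,6)≠ R(2,6)–R(3,6)= R(2,6)–R(3,5)=  → 8/13 unlike.
Row 3: R(3,5)–R(3,6)=  → 0/1 unlike.
Total adjacent occupied pairs: 38; unlike-type pairs: 19.

19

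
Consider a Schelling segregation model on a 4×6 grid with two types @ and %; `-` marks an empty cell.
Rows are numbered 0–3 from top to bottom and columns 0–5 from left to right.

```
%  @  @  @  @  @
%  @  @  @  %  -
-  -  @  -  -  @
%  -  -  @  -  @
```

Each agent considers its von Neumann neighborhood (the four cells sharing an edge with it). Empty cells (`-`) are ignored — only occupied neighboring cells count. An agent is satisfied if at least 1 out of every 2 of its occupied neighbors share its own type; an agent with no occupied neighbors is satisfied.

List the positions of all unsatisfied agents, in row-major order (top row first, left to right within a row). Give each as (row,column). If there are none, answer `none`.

Row 0: (0,0)% 1/2 ok · (0,1)@ 2/3 ok · (0,2)@ 3/3 ok · (0,3)@ 3/3 ok · (0,4)@ 2/3 ok · (0,5)@ 1/1 ok
Row 1: (1,0)% 1/2 ok · (1,1)@ 2/3 ok · (1,2)@ 4/4 ok · (1,3)@ 2/3 ok · (1,4)% 0/2 unhappy
Row 2: (2,2)@ 1/1 ok · (2,5)@ 1/1 ok
Row 3: (3,0)% 0/0 ok · (3,3)@ 0/0 ok · (3,5)@ 1/1 ok

(1,4)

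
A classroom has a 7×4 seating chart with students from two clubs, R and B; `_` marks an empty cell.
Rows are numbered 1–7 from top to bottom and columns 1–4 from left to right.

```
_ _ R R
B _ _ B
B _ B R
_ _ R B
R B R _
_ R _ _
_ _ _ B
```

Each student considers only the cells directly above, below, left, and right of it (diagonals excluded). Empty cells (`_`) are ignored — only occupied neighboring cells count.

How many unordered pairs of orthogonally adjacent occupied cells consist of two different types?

Scan each occupied cell's neighbors to the right and below so each pair is counted once.
From row 1: 1 unlike of 2 pairs (running 1/2).
From row 2: 1 unlike of 2 pairs (running 2/4).
From row 3: 3 unlike of 3 pairs (running 5/7).
From row 4: 1 unlike of 2 pairs (running 6/9).
From row 5: 3 unlike of 3 pairs (running 9/12).
Total adjacent occupied pairs: 12; unlike-type pairs: 9.

9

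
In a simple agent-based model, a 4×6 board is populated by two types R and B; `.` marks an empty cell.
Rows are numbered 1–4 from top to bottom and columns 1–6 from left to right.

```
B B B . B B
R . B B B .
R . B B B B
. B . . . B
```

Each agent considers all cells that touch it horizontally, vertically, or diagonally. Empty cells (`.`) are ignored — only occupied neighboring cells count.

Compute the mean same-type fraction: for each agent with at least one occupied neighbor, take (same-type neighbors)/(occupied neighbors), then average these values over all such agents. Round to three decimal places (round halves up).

0.849

(1,1)B 1/2
(1,2)B 3/4
(1,3)B 3/3
(1,5)B 3/3
(1,6)B 2/2
(2,1)R 1/3
(2,3)B 5/5
(2,4)B 7/7
(2,5)B 6/6
(3,1)R 1/2
(3,3)B 4/4
(3,4)B 5/5
(3,5)B 5/5
(3,6)B 3/3
(4,2)B 1/2
(4,6)B 2/2
Sum over 16 agents: 1/2 + 3/4 + 3/3 + 3/3 + 2/2 + 1/3 + 5/5 + 7/7 + 6/6 + 1/2 + 4/4 + 5/5 + 5/5 + 3/3 + 1/2 + 2/2 = 163/12; mean = 163/12 ÷ 16 = 163/192 = 0.848958… → 0.849.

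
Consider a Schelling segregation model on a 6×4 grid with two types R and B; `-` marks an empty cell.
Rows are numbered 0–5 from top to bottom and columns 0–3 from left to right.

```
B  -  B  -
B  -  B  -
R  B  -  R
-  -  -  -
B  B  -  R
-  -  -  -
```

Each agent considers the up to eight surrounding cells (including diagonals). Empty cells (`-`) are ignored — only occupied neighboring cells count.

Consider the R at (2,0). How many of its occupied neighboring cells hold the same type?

Occupied neighbors of (2,0): (1,0)=B, (2,1)=B.
Same type (R): 0 of 2.

0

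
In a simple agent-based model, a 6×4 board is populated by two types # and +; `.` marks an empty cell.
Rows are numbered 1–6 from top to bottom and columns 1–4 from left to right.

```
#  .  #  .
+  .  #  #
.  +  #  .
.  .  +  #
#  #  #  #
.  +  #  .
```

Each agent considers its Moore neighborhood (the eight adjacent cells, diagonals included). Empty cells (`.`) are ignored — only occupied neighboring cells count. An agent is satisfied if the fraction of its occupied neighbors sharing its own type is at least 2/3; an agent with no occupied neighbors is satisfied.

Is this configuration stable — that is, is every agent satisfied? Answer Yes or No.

Row 1: (1,1)# 0/1 unhappy · (1,3)# 2/2 ok
Row 2: (2,1)+ 1/2 unhappy · (2,3)# 3/4 ok · (2,4)# 3/3 ok
Row 3: (3,2)+ 2/4 unhappy · (3,3)# 3/5 unhappy
Row 4: (4,3)+ 1/6 unhappy · (4,4)# 3/4 ok
Row 5: (5,1)# 1/2 unhappy · (5,2)# 3/5 unhappy · (5,3)# 4/6 ok · (5,4)# 3/4 ok
Row 6: (6,2)+ 0/4 unhappy · (6,3)# 3/4 ok
For instance (1,1) has only 0/1 same-type neighbors, below 2/3.

No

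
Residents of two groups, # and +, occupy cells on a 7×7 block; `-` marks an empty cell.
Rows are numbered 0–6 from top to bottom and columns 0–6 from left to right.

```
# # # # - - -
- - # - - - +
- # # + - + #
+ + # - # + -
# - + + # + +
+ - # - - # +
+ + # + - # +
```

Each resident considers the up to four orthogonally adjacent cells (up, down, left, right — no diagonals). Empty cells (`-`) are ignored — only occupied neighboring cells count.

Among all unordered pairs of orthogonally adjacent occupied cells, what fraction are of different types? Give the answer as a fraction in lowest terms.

Scan each occupied cell's neighbors to the right and below so each pair is counted once.
Row 0: #(0,0)–#(0,1)= #(0,1)–#(0,2)= #(0,2)–#(0,3)= #(0,2)–#(1,2)=  → 0/4 unlike.
Row 1: #(1,2)–#(2,2)= +(1,6)–#(2,6)≠  → 1/2 unlike.
Row 2: #(2,1)–#(2,2)= #(2,1)–+(3,1)≠ #(2,2)–+(2,3)≠ #(2,2)–#(3,2)= +(2,5)–#(2,6)≠ +(2,5)–+(3,5)=  → 3/6 unlike.
Row 3: +(3,0)–+(3,1)= +(3,0)–#(4,0)≠ +(3,1)–#(3,2)≠ #(3,2)–+(4,2)≠ #(3,4)–+(3,5)≠ #(3,4)–#(4,4)= +(3,5)–+(4,5)=  → 4/7 unlike.
Row 4: #(4,0)–+(5,0)≠ +(4,2)–+(4,3)= +(4,2)–#(5,2)≠ +(4,3)–#(4,4)≠ #(4,4)–+(4,5)≠ +(4,5)–+(4,6)= +(4,5)–#(5,5)≠ +(4,6)–+(5,6)=  → 5/8 unlike.
Row 5: +(5,0)–+(6,0)= #(5,2)–#(6,2)= #(5,5)–+(5,6)≠ #(5,5)–#(6,5)= +(5,6)–+(6,6)=  → 1/5 unlike.
Row 6: +(6,0)–+(6,1)= +(6,1)–#(6,2)≠ #(6,2)–+(6,3)≠ #(6,5)–+(6,6)≠  → 3/4 unlike.
Total adjacent occupied pairs: 36; unlike-type pairs: 17.
17/36 is already in lowest terms.

17/36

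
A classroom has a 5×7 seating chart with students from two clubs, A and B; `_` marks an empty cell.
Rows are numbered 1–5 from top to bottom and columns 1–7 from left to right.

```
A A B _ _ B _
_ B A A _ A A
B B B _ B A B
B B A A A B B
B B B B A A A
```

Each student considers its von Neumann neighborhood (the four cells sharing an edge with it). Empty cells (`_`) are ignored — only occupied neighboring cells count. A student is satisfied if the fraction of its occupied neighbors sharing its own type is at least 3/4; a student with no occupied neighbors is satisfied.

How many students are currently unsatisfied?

21

Row 1: (1,1)A 1/1 ✓ · (1,2)A 1/3 ✗ · (1,3)B 0/2 ✗ · (1,6)B 0/1 ✗
Row 2: (2,2)B 1/3 ✗ · (2,3)A 1/4 ✗ · (2,4)A 1/1 ✓ · (2,6)A 2/3 ✗ · (2,7)A 1/2 ✗
Row 3: (3,1)B 2/2 ✓ · (3,2)B 4/4 ✓ · (3,3)B 1/3 ✗ · (3,5)B 0/2 ✗ · (3,6)A 1/4 ✗ · (3,7)B 1/3 ✗
Row 4: (4,1)B 3/3 ✓ · (4,2)B 3/4 ✓ · (4,3)A 1/4 ✗ · (4,4)A 2/3 ✗ · (4,5)A 2/4 ✗ · (4,6)B 1/4 ✗ · (4,7)B 2/3 ✗
Row 5: (5,1)B 2/2 ✓ · (5,2)B 3/3 ✓ · (5,3)B 2/3 ✗ · (5,4)B 1/3 ✗ · (5,5)A 2/3 ✗ · (5,6)A 2/3 ✗ · (5,7)A 1/2 ✗
Unsatisfied: (1,2), (1,3), (1,6), (2,2), (2,3), (2,6), (2,7), (3,3), (3,5), (3,6), (3,7), (4,3), (4,4), (4,5), (4,6), (4,7), (5,3), (5,4), (5,5), (5,6), (5,7) — 21 in total.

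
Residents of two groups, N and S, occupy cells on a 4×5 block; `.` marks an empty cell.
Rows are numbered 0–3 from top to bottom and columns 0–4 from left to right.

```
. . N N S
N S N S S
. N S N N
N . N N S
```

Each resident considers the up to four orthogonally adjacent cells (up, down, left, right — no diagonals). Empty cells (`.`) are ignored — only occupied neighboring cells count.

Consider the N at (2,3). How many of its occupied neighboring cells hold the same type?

Occupied neighbors of (2,3): (1,3)=S, (3,3)=N, (2,2)=S, (2,4)=N.
Same type (N): 2 of 4.

2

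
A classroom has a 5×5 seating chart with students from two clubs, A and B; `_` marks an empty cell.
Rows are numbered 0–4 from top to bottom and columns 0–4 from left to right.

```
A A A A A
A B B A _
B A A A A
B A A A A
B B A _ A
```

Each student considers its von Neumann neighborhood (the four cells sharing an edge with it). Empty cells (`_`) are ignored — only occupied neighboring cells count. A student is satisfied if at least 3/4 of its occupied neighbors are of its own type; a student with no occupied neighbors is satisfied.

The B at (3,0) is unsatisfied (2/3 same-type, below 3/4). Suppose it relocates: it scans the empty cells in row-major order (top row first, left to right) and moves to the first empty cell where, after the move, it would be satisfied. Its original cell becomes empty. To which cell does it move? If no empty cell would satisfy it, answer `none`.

none

Vacating (3,0). Empty cells in order:
  (1,4): 0/3 same-type → still unsatisfied.
  (4,3): 0/3 same-type → still unsatisfied.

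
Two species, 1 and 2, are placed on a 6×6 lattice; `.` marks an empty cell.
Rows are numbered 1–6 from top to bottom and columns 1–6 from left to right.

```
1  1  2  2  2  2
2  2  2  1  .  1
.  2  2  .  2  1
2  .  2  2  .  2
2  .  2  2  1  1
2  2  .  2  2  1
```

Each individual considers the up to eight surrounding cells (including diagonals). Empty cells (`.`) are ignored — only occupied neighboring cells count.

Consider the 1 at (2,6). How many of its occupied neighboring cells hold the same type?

Occupied neighbors of (2,6): (1,5)=2, (1,6)=2, (3,5)=2, (3,6)=1.
Same type (1): 1 of 4.

1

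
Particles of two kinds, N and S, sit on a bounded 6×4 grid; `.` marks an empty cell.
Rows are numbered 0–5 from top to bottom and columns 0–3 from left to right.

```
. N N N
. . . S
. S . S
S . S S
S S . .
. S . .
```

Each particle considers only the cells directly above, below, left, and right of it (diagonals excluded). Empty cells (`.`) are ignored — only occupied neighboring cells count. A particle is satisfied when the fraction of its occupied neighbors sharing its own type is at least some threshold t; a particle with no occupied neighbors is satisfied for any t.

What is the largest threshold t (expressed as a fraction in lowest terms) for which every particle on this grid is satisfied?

(0,1)N 1/1
(0,2)N 2/2
(0,3)N 1/2
(1,3)S 1/2
(2,1)S — no occupied neighbors
(2,3)S 2/2
(3,0)S 1/1
(3,2)S 1/1
(3,3)S 2/2
(4,0)S 2/2
(4,1)S 2/2
(5,1)S 1/1
The smallest same-type fraction is 1/2 at (0,3), which reduces to 1/2. Any threshold above that leaves this particle unsatisfied.

1/2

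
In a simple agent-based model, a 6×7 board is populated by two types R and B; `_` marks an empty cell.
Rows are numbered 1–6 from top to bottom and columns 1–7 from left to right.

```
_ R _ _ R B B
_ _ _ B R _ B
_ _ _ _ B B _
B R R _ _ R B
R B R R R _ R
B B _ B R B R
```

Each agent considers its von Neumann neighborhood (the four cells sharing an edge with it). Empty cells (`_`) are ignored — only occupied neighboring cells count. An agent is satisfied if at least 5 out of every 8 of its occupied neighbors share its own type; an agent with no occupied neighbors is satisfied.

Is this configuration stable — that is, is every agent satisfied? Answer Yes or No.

(1,2)R 0/0 ✓
(1,5)R 1/2 ✗
(1,6)B 1/2 ✗
(1,7)B 2/2 ✓
(2,4)B 0/1 ✗
(2,5)R 1/3 ✗
(2,7)B 1/1 ✓
(3,5)B 1/2 ✗
(3,6)B 1/2 ✗
(4,1)B 0/2 ✗
(4,2)R 1/3 ✗
(4,3)R 2/2 ✓
(4,6)R 0/2 ✗
(4,7)B 0/2 ✗
(5,1)R 0/3 ✗
(5,2)B 1/4 ✗
(5,3)R 2/3 ✓
(5,4)R 2/3 ✓
(5,5)R 2/2 ✓
(5,7)R 1/2 ✗
(6,1)B 1/2 ✗
(6,2)B 2/2 ✓
(6,4)B 0/2 ✗
(6,5)R 1/3 ✗
(6,6)B 0/2 ✗
(6,7)R 1/2 ✗
For instance (1,5) has only 1/2 same-type neighbors, below 5/8.

No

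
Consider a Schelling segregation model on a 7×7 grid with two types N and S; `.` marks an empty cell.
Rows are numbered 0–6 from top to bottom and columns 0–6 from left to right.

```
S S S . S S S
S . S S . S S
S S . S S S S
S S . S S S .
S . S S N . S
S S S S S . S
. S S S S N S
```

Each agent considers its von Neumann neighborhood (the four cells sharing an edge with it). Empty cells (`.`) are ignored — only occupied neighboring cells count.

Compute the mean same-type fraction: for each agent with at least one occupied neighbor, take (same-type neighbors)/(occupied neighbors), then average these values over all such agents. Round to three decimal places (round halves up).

Row 0: (0,0)S 2/2 · (0,1)S 2/2 · (0,2)S 2/2 · (0,4)S 1/1 · (0,5)S 3/3 · (0,6)S 2/2
Row 1: (1,0)S 2/2 · (1,2)S 2/2 · (1,3)S 2/2 · (1,5)S 3/3 · (1,6)S 3/3
Row 2: (2,0)S 3/3 · (2,1)S 2/2 · (2,3)S 3/3 · (2,4)S 3/3 · (2,5)S 4/4 · (2,6)S 2/2
Row 3: (3,0)S 3/3 · (3,1)S 2/2 · (3,3)S 3/3 · (3,4)S 3/4 · (3,5)S 2/2
Row 4: (4,0)S 2/2 · (4,2)S 2/2 · (4,3)S 3/4 · (4,4)N 0/3 · (4,6)S 1/1
Row 5: (5,0)S 2/2 · (5,1)S 3/3 · (5,2)S 4/4 · (5,3)S 4/4 · (5,4)S 2/3 · (5,6)S 2/2
Row 6: (6,1)S 2/2 · (6,2)S 3/3 · (6,3)S 3/3 · (6,4)S 2/3 · (6,5)N 0/2 · (6,6)S 1/2
Sum over 39 agents: 2/2 + 2/2 + 2/2 + 1/1 + 3/3 + 2/2 + 2/2 + 2/2 + 2/2 + 3/3 + 3/3 + 3/3 + 2/2 + 3/3 + 3/3 + 4/4 + 2/2 + 3/3 + 2/2 + 3/3 + 3/4 + 2/2 + 2/2 + 2/2 + 3/4 + 0/3 + 1/1 + 2/2 + 3/3 + 4/4 + 4/4 + 2/3 + 2/2 + 2/2 + 3/3 + 3/3 + 2/3 + 0/2 + 1/2 = 106/3; mean = 106/3 ÷ 39 = 106/117 = 0.905982… → 0.906.

0.906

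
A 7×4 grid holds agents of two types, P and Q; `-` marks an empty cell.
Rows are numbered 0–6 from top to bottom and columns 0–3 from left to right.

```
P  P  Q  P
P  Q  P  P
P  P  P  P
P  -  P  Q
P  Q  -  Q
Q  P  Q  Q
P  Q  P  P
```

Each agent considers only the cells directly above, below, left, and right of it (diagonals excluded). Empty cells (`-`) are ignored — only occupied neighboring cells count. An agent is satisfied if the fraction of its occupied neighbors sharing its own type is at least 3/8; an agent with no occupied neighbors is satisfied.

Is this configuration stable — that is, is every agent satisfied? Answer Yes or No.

Row 0: (0,0)P 2/2 ok · (0,1)P 1/3 unhappy · (0,2)Q 0/3 unhappy · (0,3)P 1/2 ok
Row 1: (1,0)P 2/3 ok · (1,1)Q 0/4 unhappy · (1,2)P 2/4 ok · (1,3)P 3/3 ok
Row 2: (2,0)P 3/3 ok · (2,1)P 2/3 ok · (2,2)P 4/4 ok · (2,3)P 2/3 ok
Row 3: (3,0)P 2/2 ok · (3,2)P 1/2 ok · (3,3)Q 1/3 unhappy
Row 4: (4,0)P 1/3 unhappy · (4,1)Q 0/2 unhappy · (4,3)Q 2/2 ok
Row 5: (5,0)Q 0/3 unhappy · (5,1)P 0/4 unhappy · (5,2)Q 1/3 unhappy · (5,3)Q 2/3 ok
Row 6: (6,0)P 0/2 unhappy · (6,1)Q 0/3 unhappy · (6,2)P 1/3 unhappy · (6,3)P 1/2 ok
For instance (0,1) has only 1/3 same-type neighbors, below 3/8.

No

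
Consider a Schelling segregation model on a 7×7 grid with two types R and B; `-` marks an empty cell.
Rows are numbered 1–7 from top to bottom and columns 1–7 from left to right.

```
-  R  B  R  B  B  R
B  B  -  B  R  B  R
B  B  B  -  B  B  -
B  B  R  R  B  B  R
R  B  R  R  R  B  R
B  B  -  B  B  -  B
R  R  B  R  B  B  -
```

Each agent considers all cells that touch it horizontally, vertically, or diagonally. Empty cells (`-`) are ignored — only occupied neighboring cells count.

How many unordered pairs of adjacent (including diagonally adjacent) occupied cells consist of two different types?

Scan each occupied cell's neighbors to the right and below (and the two forward diagonals) so each pair is counted once.
From row 1: 11 unlike of 19 pairs (running 11/19).
From row 2: 6 unlike of 16 pairs (running 17/35).
From row 3: 5 unlike of 17 pairs (running 22/52).
From row 4: 12 unlike of 25 pairs (running 34/77).
From row 5: 13 unlike of 19 pairs (running 47/96).
From row 6: 6 unlike of 14 pairs (running 53/110).
From row 7: 3 unlike of 5 pairs (running 56/115).
Total adjacent occupied pairs: 115; unlike-type pairs: 56.

56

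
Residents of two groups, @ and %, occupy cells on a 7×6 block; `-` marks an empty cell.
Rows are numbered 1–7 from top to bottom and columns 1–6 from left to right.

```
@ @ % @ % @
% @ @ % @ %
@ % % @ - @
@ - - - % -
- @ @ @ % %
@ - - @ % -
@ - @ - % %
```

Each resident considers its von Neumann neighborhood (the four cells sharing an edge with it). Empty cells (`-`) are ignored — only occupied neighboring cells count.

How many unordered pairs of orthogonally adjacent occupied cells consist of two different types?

Scan each occupied cell's neighbors to the right and below so each pair is counted once.
From row 1: 9 unlike of 11 pairs (running 9/11).
From row 2: 9 unlike of 10 pairs (running 18/21).
From row 3: 2 unlike of 4 pairs (running 20/25).
From row 4: 0 unlike of 1 pairs (running 20/26).
From row 5: 1 unlike of 6 pairs (running 21/32).
From row 6: 1 unlike of 3 pairs (running 22/35).
From row 7: 0 unlike of 1 pairs (running 22/36).
Total adjacent occupied pairs: 36; unlike-type pairs: 22.

22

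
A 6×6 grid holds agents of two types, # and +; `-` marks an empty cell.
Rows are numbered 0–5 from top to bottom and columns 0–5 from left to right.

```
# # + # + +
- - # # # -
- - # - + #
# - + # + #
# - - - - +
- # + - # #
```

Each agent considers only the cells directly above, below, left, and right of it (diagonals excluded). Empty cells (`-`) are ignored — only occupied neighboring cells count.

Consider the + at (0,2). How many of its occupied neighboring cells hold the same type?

0

Occupied neighbors of (0,2): (1,2)=#, (0,1)=#, (0,3)=#.
Same type (+): 0 of 3.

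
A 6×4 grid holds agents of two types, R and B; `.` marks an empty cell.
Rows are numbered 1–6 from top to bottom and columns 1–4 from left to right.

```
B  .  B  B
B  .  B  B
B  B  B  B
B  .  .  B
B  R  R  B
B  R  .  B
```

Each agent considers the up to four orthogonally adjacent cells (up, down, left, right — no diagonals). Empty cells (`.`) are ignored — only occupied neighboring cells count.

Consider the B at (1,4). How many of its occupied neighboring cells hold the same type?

Occupied neighbors of (1,4): (2,4)=B, (1,3)=B.
Same type (B): 2 of 2.

2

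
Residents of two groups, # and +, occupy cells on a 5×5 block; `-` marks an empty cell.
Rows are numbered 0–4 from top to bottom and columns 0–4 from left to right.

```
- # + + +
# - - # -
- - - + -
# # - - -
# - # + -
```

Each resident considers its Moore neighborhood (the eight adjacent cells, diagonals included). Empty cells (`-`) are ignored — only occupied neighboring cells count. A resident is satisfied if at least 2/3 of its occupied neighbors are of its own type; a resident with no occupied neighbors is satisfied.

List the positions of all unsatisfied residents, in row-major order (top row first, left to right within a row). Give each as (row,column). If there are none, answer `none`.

(0,1)# 1/2 ✗
(0,2)+ 1/3 ✗
(0,3)+ 2/3 ✓
(0,4)+ 1/2 ✗
(1,0)# 1/1 ✓
(1,3)# 0/4 ✗
(2,3)+ 0/1 ✗
(3,0)# 2/2 ✓
(3,1)# 3/3 ✓
(4,0)# 2/2 ✓
(4,2)# 1/2 ✗
(4,3)+ 0/1 ✗

(0,1), (0,2), (0,4), (1,3), (2,3), (4,2), (4,3)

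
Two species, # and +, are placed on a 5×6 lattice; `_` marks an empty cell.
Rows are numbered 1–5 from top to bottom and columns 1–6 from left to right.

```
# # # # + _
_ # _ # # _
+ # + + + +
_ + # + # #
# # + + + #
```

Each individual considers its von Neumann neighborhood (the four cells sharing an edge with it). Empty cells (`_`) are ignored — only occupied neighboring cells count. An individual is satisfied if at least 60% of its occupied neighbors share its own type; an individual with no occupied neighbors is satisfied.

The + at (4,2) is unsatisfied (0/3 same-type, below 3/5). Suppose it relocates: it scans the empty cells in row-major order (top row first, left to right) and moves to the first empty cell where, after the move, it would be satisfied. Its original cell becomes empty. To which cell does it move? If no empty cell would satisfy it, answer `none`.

(1,6)

Vacating (4,2). Empty cells in order:
  (1,6): 1/1 same-type → satisfied — stop here.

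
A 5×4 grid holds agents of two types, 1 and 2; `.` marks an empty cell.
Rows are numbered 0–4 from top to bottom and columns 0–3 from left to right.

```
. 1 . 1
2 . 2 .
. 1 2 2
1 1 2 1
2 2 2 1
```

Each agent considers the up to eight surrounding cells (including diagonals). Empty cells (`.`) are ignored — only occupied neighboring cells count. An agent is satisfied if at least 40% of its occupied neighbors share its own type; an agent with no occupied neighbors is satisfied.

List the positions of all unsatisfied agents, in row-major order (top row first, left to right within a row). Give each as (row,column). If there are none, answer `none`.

Row 0: (0,1)1 0/2 unhappy · (0,3)1 0/1 unhappy
Row 1: (1,0)2 0/2 unhappy · (1,2)2 2/5 ok
Row 2: (2,1)1 2/6 unhappy · (2,2)2 3/6 ok · (2,3)2 3/4 ok
Row 3: (3,0)1 2/4 ok · (3,1)1 2/7 unhappy · (3,2)2 4/8 ok · (3,3)1 1/5 unhappy
Row 4: (4,0)2 1/3 unhappy · (4,1)2 3/5 ok · (4,2)2 2/5 ok · (4,3)1 1/3 unhappy

(0,1), (0,3), (1,0), (2,1), (3,1), (3,3), (4,0), (4,3)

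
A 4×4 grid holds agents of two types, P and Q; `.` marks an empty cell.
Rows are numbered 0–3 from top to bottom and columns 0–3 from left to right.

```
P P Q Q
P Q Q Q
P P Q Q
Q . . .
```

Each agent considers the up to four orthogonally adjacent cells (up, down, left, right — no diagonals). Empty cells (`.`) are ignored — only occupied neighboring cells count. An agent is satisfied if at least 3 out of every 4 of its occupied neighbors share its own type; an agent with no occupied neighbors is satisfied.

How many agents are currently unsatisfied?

Row 0: (0,0)P 2/2 ok · (0,1)P 1/3 unhappy · (0,2)Q 2/3 unhappy · (0,3)Q 2/2 ok
Row 1: (1,0)P 2/3 unhappy · (1,1)Q 1/4 unhappy · (1,2)Q 4/4 ok · (1,3)Q 3/3 ok
Row 2: (2,0)P 2/3 unhappy · (2,1)P 1/3 unhappy · (2,2)Q 2/3 unhappy · (2,3)Q 2/2 ok
Row 3: (3,0)Q 0/1 unhappy
Unsatisfied: (0,1), (0,2), (1,0), (1,1), (2,0), (2,1), (2,2), (3,0) — 8 in total.

8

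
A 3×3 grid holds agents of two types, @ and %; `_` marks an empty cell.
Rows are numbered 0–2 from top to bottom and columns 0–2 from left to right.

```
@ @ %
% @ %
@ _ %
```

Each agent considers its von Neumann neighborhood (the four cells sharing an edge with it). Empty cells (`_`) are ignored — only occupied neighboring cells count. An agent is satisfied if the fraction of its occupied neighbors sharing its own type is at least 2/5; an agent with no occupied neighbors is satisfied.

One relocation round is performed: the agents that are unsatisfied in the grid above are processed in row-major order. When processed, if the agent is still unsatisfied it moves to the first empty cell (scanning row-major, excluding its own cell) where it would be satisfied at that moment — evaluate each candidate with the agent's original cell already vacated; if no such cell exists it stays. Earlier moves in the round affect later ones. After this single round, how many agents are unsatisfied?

Initially unsatisfied (in order): (1,0), (1,1), (2,0).
  (1,0): no empty cell satisfies it; stays.
  (1,1) → (2,1).
  (2,0): now satisfied by earlier moves; stays.
Resulting grid:
@ @ %
% _ %
@ @ %
Unsatisfied now: (1,0).

1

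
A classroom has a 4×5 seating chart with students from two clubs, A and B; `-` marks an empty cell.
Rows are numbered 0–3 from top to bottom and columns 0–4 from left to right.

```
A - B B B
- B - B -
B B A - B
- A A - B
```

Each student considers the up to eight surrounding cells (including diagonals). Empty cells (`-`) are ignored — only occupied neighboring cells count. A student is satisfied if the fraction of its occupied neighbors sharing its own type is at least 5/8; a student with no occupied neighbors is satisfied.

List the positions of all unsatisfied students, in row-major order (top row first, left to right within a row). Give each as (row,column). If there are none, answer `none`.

(0,0)A 0/1 unhappy
(0,2)B 3/3 ok
(0,3)B 3/3 ok
(0,4)B 2/2 ok
(1,1)B 3/5 unhappy
(1,3)B 4/5 ok
(2,0)B 2/3 ok
(2,1)B 2/5 unhappy
(2,2)A 2/5 unhappy
(2,4)B 2/2 ok
(3,1)A 2/4 unhappy
(3,2)A 2/3 ok
(3,4)B 1/1 ok

(0,0), (1,1), (2,1), (2,2), (3,1)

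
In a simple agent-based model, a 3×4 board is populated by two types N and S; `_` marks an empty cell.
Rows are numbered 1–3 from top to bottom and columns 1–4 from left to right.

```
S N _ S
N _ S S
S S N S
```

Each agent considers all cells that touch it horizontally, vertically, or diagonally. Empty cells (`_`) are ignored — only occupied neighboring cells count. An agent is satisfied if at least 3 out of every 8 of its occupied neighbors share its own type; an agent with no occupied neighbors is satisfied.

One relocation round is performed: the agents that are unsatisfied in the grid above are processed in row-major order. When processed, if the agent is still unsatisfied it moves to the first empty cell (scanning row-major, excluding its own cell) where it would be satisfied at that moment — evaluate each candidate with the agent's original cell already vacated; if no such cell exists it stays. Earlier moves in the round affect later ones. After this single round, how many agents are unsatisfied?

Initially unsatisfied (in order): (1,1), (1,2), (2,1), (3,3).
  (1,1) → (1,3).
  (1,2) → (1,1).
  (2,1): no empty cell satisfies it; stays.
  (3,3) → (1,2).
Resulting grid:
N N S S
N _ S S
S S _ S
All satisfied now.

0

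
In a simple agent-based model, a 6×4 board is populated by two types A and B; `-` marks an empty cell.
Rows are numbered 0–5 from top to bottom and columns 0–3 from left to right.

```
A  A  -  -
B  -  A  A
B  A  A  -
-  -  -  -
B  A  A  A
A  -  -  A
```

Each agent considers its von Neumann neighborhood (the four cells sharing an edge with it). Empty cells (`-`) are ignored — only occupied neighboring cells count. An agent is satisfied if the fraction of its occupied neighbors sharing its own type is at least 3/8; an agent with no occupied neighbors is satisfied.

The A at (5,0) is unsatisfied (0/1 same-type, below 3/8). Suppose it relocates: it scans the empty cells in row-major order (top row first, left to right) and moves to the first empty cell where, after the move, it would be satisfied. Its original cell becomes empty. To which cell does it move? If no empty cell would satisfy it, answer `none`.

Vacating (5,0). Empty cells in order:
  (0,2): 2/2 same-type → satisfied — stop here.

(0,2)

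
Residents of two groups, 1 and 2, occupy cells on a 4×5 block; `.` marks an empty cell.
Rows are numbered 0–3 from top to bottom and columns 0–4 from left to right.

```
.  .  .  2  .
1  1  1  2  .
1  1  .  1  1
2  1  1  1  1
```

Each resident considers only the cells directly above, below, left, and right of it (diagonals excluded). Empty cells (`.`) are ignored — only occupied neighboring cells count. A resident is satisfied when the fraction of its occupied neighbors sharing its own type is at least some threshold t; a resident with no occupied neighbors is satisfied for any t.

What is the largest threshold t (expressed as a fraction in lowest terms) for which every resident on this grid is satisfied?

0/1

Row 0: (0,3)2 1/1
Row 1: (1,0)1 2/2 · (1,1)1 3/3 · (1,2)1 1/2 · (1,3)2 1/3
Row 2: (2,0)1 2/3 · (2,1)1 3/3 · (2,3)1 2/3 · (2,4)1 2/2
Row 3: (3,0)2 0/2 · (3,1)1 2/3 · (3,2)1 2/2 · (3,3)1 3/3 · (3,4)1 2/2
The smallest same-type fraction is 0/2 at (3,0), which reduces to 0/1. Any threshold above that leaves this resident unsatisfied.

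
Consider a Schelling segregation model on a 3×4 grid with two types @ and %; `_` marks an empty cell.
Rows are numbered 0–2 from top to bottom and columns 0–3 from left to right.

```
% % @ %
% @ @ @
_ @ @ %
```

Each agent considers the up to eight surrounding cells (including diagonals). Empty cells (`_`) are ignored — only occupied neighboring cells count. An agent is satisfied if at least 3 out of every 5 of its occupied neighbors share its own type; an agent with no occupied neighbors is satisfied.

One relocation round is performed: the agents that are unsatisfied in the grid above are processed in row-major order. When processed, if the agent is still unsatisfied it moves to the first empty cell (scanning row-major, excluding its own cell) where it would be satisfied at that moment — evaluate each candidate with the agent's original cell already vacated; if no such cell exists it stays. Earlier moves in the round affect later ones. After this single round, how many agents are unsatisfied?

Initially unsatisfied (in order): (0,1), (0,3), (1,0), (1,1), (2,3).
  (0,1): no empty cell satisfies it; stays.
  (0,3): no empty cell satisfies it; stays.
  (1,0): no empty cell satisfies it; stays.
  (1,1): no empty cell satisfies it; stays.
  (2,3): no empty cell satisfies it; stays.
Resulting grid:
% % @ %
% @ @ @
_ @ @ %
Unsatisfied now: (0,1), (0,3), (1,0), (1,1), (2,3).

5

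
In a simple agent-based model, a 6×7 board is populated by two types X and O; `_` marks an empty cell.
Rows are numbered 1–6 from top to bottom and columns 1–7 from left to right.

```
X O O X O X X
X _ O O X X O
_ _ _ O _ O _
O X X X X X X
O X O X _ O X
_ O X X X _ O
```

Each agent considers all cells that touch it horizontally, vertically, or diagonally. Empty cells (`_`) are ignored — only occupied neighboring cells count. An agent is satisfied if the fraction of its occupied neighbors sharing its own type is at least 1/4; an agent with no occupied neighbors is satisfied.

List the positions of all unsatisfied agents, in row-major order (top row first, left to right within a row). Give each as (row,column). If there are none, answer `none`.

(1,4), (1,5), (3,6), (5,3), (5,6)

Row 1: (1,1)X 1/2 ok · (1,2)O 2/4 ok · (1,3)O 3/4 ok · (1,4)X 1/5 unhappy · (1,5)O 1/5 unhappy · (1,6)X 3/5 ok · (1,7)X 2/3 ok
Row 2: (2,1)X 1/2 ok · (2,3)O 4/5 ok · (2,4)O 4/6 ok · (2,5)X 3/7 ok · (2,6)X 3/6 ok · (2,7)O 1/4 ok
Row 3: (3,4)O 2/6 ok · (3,6)O 1/6 unhappy
Row 4: (4,1)O 1/3 ok · (4,2)X 2/5 ok · (4,3)X 4/6 ok · (4,4)X 3/5 ok · (4,5)X 3/6 ok · (4,6)X 3/5 ok · (4,7)X 2/4 ok
Row 5: (5,1)O 2/4 ok · (5,2)X 3/7 ok · (5,3)O 1/8 unhappy · (5,4)X 6/7 ok · (5,6)O 1/6 unhappy · (5,7)X 2/4 ok
Row 6: (6,2)O 2/4 ok · (6,3)X 3/5 ok · (6,4)X 3/4 ok · (6,5)X 2/3 ok · (6,7)O 1/2 ok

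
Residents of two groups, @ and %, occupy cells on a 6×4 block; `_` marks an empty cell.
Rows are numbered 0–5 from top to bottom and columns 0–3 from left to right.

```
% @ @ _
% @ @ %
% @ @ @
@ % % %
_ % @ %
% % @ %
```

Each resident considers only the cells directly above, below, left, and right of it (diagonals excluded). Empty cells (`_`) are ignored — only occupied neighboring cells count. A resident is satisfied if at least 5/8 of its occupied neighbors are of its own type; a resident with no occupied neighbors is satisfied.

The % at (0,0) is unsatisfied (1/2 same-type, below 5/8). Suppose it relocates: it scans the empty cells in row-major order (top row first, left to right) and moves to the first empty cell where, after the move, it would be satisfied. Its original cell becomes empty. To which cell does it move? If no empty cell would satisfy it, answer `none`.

Vacating (0,0). Empty cells in order:
  (0,3): 1/2 same-type → still unsatisfied.
  (4,0): 2/3 same-type → satisfied — stop here.

(4,0)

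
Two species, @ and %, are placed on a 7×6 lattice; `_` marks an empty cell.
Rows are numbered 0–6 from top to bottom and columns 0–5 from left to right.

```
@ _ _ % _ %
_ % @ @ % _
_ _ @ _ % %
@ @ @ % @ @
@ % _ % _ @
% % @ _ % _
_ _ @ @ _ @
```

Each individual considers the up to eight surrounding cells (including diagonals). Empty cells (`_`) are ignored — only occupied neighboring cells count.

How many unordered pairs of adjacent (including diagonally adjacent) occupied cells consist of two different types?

29

Scan each occupied cell's neighbors to the right and below (and the two forward diagonals) so each pair is counted once.
From row 0: 3 unlike of 5 pairs (running 3/5).
From row 1: 4 unlike of 9 pairs (running 7/14).
From row 2: 5 unlike of 9 pairs (running 12/23).
From row 3: 7 unlike of 15 pairs (running 19/38).
From row 4: 6 unlike of 9 pairs (running 25/47).
From row 5: 4 unlike of 7 pairs (running 29/54).
From row 6: 0 unlike of 1 pairs (running 29/55).
Total adjacent occupied pairs: 55; unlike-type pairs: 29.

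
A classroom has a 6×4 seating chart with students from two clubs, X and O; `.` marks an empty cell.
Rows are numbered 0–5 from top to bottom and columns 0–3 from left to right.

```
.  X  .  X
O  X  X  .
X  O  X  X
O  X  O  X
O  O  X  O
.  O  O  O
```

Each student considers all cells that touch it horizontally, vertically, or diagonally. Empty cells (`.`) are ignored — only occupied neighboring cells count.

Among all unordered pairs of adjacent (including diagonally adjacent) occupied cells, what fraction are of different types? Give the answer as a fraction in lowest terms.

Scan each occupied cell's neighbors to the right and below (and the two forward diagonals) so each pair is counted once.
From row 0: 1 unlike of 4 pairs (running 1/4).
From row 1: 4 unlike of 10 pairs (running 5/14).
From row 2: 6 unlike of 13 pairs (running 11/27).
From row 3: 7 unlike of 13 pairs (running 18/40).
From row 4: 5 unlike of 11 pairs (running 23/51).
From row 5: 0 unlike of 2 pairs (running 23/53).
Total adjacent occupied pairs: 53; unlike-type pairs: 23.
23/53 is already in lowest terms.

23/53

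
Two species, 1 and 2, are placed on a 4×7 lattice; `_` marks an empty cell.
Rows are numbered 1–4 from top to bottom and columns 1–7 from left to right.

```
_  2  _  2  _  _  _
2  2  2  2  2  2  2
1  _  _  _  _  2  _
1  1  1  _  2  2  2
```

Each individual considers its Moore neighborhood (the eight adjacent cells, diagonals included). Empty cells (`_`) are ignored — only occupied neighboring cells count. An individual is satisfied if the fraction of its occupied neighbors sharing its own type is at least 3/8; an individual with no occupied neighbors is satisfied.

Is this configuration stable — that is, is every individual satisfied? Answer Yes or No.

Yes

Row 1: (1,2)2 3/3 ✓ · (1,4)2 3/3 ✓
Row 2: (2,1)2 2/3 ✓ · (2,2)2 3/4 ✓ · (2,3)2 4/4 ✓ · (2,4)2 3/3 ✓ · (2,5)2 4/4 ✓ · (2,6)2 3/3 ✓ · (2,7)2 2/2 ✓
Row 3: (3,1)1 2/4 ✓ · (3,6)2 6/6 ✓
Row 4: (4,1)1 2/2 ✓ · (4,2)1 3/3 ✓ · (4,3)1 1/1 ✓ · (4,5)2 2/2 ✓ · (4,6)2 3/3 ✓ · (4,7)2 2/2 ✓
All meet the threshold, so the configuration is stable.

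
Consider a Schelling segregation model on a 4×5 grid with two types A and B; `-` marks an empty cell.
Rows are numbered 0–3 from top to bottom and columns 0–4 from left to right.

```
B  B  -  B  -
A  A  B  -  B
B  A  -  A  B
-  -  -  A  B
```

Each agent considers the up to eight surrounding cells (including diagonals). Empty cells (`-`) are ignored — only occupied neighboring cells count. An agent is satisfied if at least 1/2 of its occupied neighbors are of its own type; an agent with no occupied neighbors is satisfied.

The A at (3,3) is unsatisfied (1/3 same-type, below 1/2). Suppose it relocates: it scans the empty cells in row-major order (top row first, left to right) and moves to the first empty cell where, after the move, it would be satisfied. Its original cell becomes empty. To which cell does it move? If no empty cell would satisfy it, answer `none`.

(2,2)

Vacating (3,3). Empty cells in order:
  (0,2): 1/4 same-type → still unsatisfied.
  (0,4): 0/2 same-type → still unsatisfied.
  (1,3): 1/5 same-type → still unsatisfied.
  (2,2): 3/4 same-type → satisfied — stop here.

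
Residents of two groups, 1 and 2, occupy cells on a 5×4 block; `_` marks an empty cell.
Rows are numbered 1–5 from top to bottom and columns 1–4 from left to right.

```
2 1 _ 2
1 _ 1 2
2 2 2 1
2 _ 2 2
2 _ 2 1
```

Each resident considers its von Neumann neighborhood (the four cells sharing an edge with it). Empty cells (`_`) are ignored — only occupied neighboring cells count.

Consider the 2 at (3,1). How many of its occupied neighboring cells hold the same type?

Occupied neighbors of (3,1): (2,1)=1, (4,1)=2, (3,2)=2.
Same type (2): 2 of 3.

2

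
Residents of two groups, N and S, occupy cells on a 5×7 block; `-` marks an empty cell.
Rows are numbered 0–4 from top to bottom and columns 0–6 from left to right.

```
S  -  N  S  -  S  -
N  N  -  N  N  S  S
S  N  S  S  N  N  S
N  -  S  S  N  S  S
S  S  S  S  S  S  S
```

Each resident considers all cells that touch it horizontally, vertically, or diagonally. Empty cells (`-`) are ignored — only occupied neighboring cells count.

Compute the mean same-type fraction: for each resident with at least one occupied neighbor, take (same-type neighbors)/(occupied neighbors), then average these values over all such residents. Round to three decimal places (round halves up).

0.560

(0,0)S 0/2
(0,2)N 2/3
(0,3)S 0/3
(0,5)S 2/3
(1,0)N 2/4
(1,1)N 3/6
(1,3)N 3/6
(1,4)N 3/7
(1,5)S 3/6
(1,6)S 3/4
(2,0)S 0/4
(2,1)N 3/6
(2,2)S 3/6
(2,3)S 3/7
(2,4)N 4/8
(2,5)N 3/8
(2,6)S 4/5
(3,0)N 1/4
(3,2)S 6/7
(3,3)S 6/8
(3,4)N 2/8
(3,5)S 5/8
(3,6)S 4/5
(4,0)S 1/2
(4,1)S 3/4
(4,2)S 4/4
(4,3)S 4/5
(4,4)S 4/5
(4,5)S 4/5
(4,6)S 3/3
Sum over 30 residents: 0/2 + 2/3 + 0/3 + 2/3 + 2/4 + 3/6 + 3/6 + 3/7 + 3/6 + 3/4 + 0/4 + 3/6 + 3/6 + 3/7 + 4/8 + 3/8 + 4/5 + 1/4 + 6/7 + 6/8 + 2/8 + 5/8 + 4/5 + 1/2 + 3/4 + 4/4 + 4/5 + 4/5 + 4/5 + 3/3 = 1411/84; mean = 1411/84 ÷ 30 = 1411/2520 = 0.559920… → 0.560.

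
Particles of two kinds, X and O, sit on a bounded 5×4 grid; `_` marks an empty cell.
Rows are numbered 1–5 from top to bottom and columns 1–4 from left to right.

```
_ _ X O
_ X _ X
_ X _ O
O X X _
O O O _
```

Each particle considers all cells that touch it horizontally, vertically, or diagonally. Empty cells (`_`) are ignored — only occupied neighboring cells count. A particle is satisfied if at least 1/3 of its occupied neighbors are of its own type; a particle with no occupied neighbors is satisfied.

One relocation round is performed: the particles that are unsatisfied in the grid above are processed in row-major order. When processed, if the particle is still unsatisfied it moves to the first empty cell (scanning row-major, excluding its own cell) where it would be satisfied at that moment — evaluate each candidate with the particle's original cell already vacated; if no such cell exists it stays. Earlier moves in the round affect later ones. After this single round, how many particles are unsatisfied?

Initially unsatisfied (in order): (1,4), (3,4).
  (1,4) → (4,4).
  (3,4): now satisfied by earlier moves; stays.
Resulting grid:
_ _ X _
_ X _ X
_ X _ O
O X X O
O O O _
All satisfied now.

0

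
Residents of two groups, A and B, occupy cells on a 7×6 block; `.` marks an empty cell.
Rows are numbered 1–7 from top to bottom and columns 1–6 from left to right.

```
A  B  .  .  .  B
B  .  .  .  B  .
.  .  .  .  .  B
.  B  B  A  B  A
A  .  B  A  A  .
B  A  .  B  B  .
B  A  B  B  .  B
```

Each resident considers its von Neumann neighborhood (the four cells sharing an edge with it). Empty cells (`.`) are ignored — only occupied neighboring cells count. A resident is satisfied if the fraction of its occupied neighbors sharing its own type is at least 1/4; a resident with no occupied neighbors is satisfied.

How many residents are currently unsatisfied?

7

Row 1: (1,1)A 0/2 ✗ · (1,2)B 0/1 ✗ · (1,6)B 0/0 ✓
Row 2: (2,1)B 0/1 ✗ · (2,5)B 0/0 ✓
Row 3: (3,6)B 0/1 ✗
Row 4: (4,2)B 1/1 ✓ · (4,3)B 2/3 ✓ · (4,4)A 1/3 ✓ · (4,5)B 0/3 ✗ · (4,6)A 0/2 ✗
Row 5: (5,1)A 0/1 ✗ · (5,3)B 1/2 ✓ · (5,4)A 2/4 ✓ · (5,5)A 1/3 ✓
Row 6: (6,1)B 1/3 ✓ · (6,2)A 1/2 ✓ · (6,4)B 2/3 ✓ · (6,5)B 1/2 ✓
Row 7: (7,1)B 1/2 ✓ · (7,2)A 1/3 ✓ · (7,3)B 1/2 ✓ · (7,4)B 2/2 ✓ · (7,6)B 0/0 ✓
Unsatisfied: (1,1), (1,2), (2,1), (3,6), (4,5), (4,6), (5,1) — 7 in total.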